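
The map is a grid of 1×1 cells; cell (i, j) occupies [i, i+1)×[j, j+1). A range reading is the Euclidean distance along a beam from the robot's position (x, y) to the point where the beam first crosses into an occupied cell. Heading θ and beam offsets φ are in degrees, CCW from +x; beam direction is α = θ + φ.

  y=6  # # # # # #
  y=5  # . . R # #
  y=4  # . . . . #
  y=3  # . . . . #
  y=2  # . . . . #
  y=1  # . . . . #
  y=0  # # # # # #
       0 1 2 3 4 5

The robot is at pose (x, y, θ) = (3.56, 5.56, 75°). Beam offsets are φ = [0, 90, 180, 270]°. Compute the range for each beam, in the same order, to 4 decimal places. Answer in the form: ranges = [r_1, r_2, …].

beam 1: φ=0°, α=75°
  dir = (cos 75°, sin 75°) = (0.2588, 0.9659); from cell (3,5)
  next x-line at t=1.7000, next y-line at t=0.4555; Δt_x=3.8637, Δt_y=1.0353
    y: enter (3,6) at t=0.4555 ← occupied
  → r_1 = 0.4555
beam 2: φ=90°, α=165°
  dir = (cos 165°, sin 165°) = (-0.9659, 0.2588); from cell (3,5)
  next x-line at t=0.5798, next y-line at t=1.7000; Δt_x=1.0353, Δt_y=3.8637
    x: enter (2,5) at t=0.5798
    x: enter (1,5) at t=1.6150
    y: enter (1,6) at t=1.7000 ← occupied
  → r_2 = 1.7000
beam 3: φ=180°, α=255°
  dir = (cos 255°, sin 255°) = (-0.2588, -0.9659); from cell (3,5)
  next x-line at t=2.1637, next y-line at t=0.5798; Δt_x=3.8637, Δt_y=1.0353
    y: enter (3,4) at t=0.5798
    y: enter (3,3) at t=1.6150
    x: enter (2,3) at t=2.1637
    y: enter (2,2) at t=2.6503
    y: enter (2,1) at t=3.6856
    y: enter (2,0) at t=4.7209 ← occupied
  → r_3 = 4.7209
beam 4: φ=270°, α=345°
  dir = (cos 345°, sin 345°) = (0.9659, -0.2588); from cell (3,5)
  next x-line at t=0.4555, next y-line at t=2.1637; Δt_x=1.0353, Δt_y=3.8637
    x: enter (4,5) at t=0.4555 ← occupied
  → r_4 = 0.4555

ranges = [0.4555, 1.7000, 4.7209, 0.4555]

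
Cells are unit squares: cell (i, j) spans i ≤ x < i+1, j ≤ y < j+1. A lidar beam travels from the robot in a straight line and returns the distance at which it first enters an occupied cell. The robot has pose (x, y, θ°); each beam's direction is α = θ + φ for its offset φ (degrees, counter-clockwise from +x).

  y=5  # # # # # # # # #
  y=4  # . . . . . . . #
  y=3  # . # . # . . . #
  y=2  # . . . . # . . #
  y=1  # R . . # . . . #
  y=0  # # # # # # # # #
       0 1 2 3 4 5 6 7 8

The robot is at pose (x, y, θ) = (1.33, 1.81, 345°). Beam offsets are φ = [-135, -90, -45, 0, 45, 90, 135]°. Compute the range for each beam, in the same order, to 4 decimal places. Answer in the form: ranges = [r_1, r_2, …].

beam 1: φ=-135°, α=210°
  d=(-0.8660,-0.5000)  start (1,1)  tX=0.3811 tY=1.6200  stride 1/|dx|=1.1547 1/|dy|=2.0000
    cross x-line → (0,1), t=0.3811 (wall)
  → r_1 = 0.3811
beam 2: φ=-90°, α=255°
  d=(-0.2588,-0.9659)  start (1,1)  tX=1.2750 tY=0.8386  stride 1/|dx|=3.8637 1/|dy|=1.0353
    cross y-line → (1,0), t=0.8386 (wall)
  → r_2 = 0.8386
beam 3: φ=-45°, α=300°
  d=(0.5000,-0.8660)  start (1,1)  tX=1.3400 tY=0.9353  stride 1/|dx|=2.0000 1/|dy|=1.1547
    cross y-line → (1,0), t=0.9353 (wall)
  → r_3 = 0.9353
beam 4: φ=0°, α=345°
  d=(0.9659,-0.2588)  start (1,1)  tX=0.6936 tY=3.1296  stride 1/|dx|=1.0353 1/|dy|=3.8637
    cross x-line → (2,1), t=0.6936
    cross x-line → (3,1), t=1.7289
    cross x-line → (4,1), t=2.7642 (wall)
  → r_4 = 2.7642
beam 5: φ=45°, α=30°
  d=(0.8660,0.5000)  start (1,1)  tX=0.7736 tY=0.3800  stride 1/|dx|=1.1547 1/|dy|=2.0000
    cross y-line → (1,2), t=0.3800
    cross x-line → (2,2), t=0.7736
    cross x-line → (3,2), t=1.9283
    cross y-line → (3,3), t=2.3800
    cross x-line → (4,3), t=3.0831 (wall)
  → r_5 = 3.0831
beam 6: φ=90°, α=75°
  d=(0.2588,0.9659)  start (1,1)  tX=2.5887 tY=0.1967  stride 1/|dx|=3.8637 1/|dy|=1.0353
    cross y-line → (1,2), t=0.1967
    cross y-line → (1,3), t=1.2320
    cross y-line → (1,4), t=2.2673
    cross x-line → (2,4), t=2.5887
    cross y-line → (2,5), t=3.3025 (wall)
  → r_6 = 3.3025
beam 7: φ=135°, α=120°
  d=(-0.5000,0.8660)  start (1,1)  tX=0.6600 tY=0.2194  stride 1/|dx|=2.0000 1/|dy|=1.1547
    cross y-line → (1,2), t=0.2194
    cross x-line → (0,2), t=0.6600 (wall)
  → r_7 = 0.6600

ranges = [0.3811, 0.8386, 0.9353, 2.7642, 3.0831, 3.3025, 0.6600]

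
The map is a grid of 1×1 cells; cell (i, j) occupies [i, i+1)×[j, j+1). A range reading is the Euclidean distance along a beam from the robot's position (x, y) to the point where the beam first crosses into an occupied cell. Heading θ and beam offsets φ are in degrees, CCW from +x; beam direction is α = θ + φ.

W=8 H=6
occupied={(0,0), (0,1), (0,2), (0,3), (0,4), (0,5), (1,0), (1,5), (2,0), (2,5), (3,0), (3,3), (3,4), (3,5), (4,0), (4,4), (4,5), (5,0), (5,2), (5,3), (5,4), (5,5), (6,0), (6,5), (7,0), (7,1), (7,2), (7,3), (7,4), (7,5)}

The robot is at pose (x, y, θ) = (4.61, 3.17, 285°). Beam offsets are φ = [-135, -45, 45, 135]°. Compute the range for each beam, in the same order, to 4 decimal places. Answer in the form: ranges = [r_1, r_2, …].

ranges = [0.7044, 2.5057, 0.4503, 0.7800]

beam 1: φ=-135°, α=150°
  dir = (cos 150°, sin 150°) = (-0.8660, 0.5000); from cell (4,3)
  next x-line at t=0.7044, next y-line at t=1.6600; Δt_x=1.1547, Δt_y=2.0000
    x: enter (3,3) at t=0.7044 ← occupied
  → r_1 = 0.7044
beam 2: φ=-45°, α=240°
  dir = (cos 240°, sin 240°) = (-0.5000, -0.8660); from cell (4,3)
  next x-line at t=1.2200, next y-line at t=0.1963; Δt_x=2.0000, Δt_y=1.1547
    y: enter (4,2) at t=0.1963
    x: enter (3,2) at t=1.2200
    y: enter (3,1) at t=1.3510
    y: enter (3,0) at t=2.5057 ← occupied
  → r_2 = 2.5057
beam 3: φ=45°, α=330°
  dir = (cos 330°, sin 330°) = (0.8660, -0.5000); from cell (4,3)
  next x-line at t=0.4503, next y-line at t=0.3400; Δt_x=1.1547, Δt_y=2.0000
    y: enter (4,2) at t=0.3400
    x: enter (5,2) at t=0.4503 ← occupied
  → r_3 = 0.4503
beam 4: φ=135°, α=60°
  dir = (cos 60°, sin 60°) = (0.5000, 0.8660); from cell (4,3)
  next x-line at t=0.7800, next y-line at t=0.9584; Δt_x=2.0000, Δt_y=1.1547
    x: enter (5,3) at t=0.7800 ← occupied
  → r_4 = 0.7800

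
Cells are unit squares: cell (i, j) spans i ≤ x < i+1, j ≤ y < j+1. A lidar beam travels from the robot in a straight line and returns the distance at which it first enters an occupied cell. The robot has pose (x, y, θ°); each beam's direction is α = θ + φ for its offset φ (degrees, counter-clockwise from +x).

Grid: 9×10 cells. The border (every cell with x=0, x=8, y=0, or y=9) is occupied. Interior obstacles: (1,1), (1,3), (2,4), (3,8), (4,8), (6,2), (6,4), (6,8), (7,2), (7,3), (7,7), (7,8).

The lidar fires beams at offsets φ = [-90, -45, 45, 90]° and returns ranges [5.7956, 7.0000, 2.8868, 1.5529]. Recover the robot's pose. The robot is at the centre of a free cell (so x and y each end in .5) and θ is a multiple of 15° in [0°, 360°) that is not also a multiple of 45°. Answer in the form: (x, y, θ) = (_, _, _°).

Candidates: 44 free-cell centres × 16 headings = 704 poses. Raycast each; keep the one whose scan matches to 4 dp.
  (4.5, 2.5, 75°): beam 1 = 1.5529 ≠ 5.7956 ✗
  (6.5, 7.5, 15°): beam 1 = 3.6235 ≠ 5.7956 ✗
  (1.5, 5.5, 345°): beam 1 = 1.5529 ≠ 5.7956 ✗
  (2.5, 7.5, 165°): beam 1 = 1.5529 ≠ 5.7956 ✗
  (3.5, 5.5, 210°): beam 1 = 4.0415 ≠ 5.7956 ✗
  …
  (4.5, 2.5, 165°): r_1=5.7956, r_2=7.0000, r_3=2.8868, r_4=1.5529 — all match ✓
Only this pose fits every beam.

(x, y, θ) = (4.5, 2.5, 165°)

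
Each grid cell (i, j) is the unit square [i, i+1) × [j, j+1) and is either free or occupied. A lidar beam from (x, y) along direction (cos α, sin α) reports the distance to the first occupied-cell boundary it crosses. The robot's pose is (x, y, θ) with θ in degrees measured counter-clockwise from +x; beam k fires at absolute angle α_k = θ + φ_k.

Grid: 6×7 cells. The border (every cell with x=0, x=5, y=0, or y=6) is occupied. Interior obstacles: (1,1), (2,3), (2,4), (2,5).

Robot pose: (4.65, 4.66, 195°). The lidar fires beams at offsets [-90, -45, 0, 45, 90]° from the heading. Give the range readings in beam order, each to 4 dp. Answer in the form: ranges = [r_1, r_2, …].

beam 1: φ=-90°, α=105°
  cosα=-0.2588 sinα=0.9659 | (4,4) | tMaxX 2.5114 tMaxY 0.3520 | tΔX 3.8637 tΔY 1.0353
    t=0.3520 [y] (4,5)
    t=1.3873 [y] (4,6) — stop
  → r_1 = 1.3873
beam 2: φ=-45°, α=150°
  cosα=-0.8660 sinα=0.5000 | (4,4) | tMaxX 0.7506 tMaxY 0.6800 | tΔX 1.1547 tΔY 2.0000
    t=0.6800 [y] (4,5)
    t=0.7506 [x] (3,5)
    t=1.9053 [x] (2,5) — stop
  → r_2 = 1.9053
beam 3: φ=0°, α=195°
  cosα=-0.9659 sinα=-0.2588 | (4,4) | tMaxX 0.6729 tMaxY 2.5500 | tΔX 1.0353 tΔY 3.8637
    t=0.6729 [x] (3,4)
    t=1.7082 [x] (2,4) — stop
  → r_3 = 1.7082
beam 4: φ=45°, α=240°
  cosα=-0.5000 sinα=-0.8660 | (4,4) | tMaxX 1.3000 tMaxY 0.7621 | tΔX 2.0000 tΔY 1.1547
    t=0.7621 [y] (4,3)
    t=1.3000 [x] (3,3)
    t=1.9168 [y] (3,2)
    t=3.0715 [y] (3,1)
    t=3.3000 [x] (2,1)
    t=4.2262 [y] (2,0) — stop
  → r_4 = 4.2262
beam 5: φ=90°, α=285°
  cosα=0.2588 sinα=-0.9659 | (4,4) | tMaxX 1.3523 tMaxY 0.6833 | tΔX 3.8637 tΔY 1.0353
    t=0.6833 [y] (4,3)
    t=1.3523 [x] (5,3) — stop
  → r_5 = 1.3523

ranges = [1.3873, 1.9053, 1.7082, 4.2262, 1.3523]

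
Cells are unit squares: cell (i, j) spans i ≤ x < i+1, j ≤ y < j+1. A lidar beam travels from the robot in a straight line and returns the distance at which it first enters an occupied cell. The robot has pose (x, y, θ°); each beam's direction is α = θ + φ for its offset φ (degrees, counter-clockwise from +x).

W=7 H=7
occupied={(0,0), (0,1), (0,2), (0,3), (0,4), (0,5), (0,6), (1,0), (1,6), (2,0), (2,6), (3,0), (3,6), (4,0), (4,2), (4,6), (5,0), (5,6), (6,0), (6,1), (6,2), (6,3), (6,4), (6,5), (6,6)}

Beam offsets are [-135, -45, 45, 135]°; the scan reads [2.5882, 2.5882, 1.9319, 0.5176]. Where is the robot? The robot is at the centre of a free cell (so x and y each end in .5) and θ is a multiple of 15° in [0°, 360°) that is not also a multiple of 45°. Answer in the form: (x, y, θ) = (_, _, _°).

(x, y, θ) = (3.5, 5.5, 330°)

Candidates: 24 free-cell centres × 16 headings = 384 poses. Raycast each; keep the one whose scan matches to 4 dp.
  (4.5, 1.5, 345°): beam 1 = 1.0000 ≠ 2.5882 ✗
  (1.5, 4.5, 240°): beam 1 = 1.5529 ≠ 2.5882 ✗
  (5.5, 5.5, 165°): beam 1 = 0.5774 ≠ 2.5882 ✗
  (3.5, 2.5, 60°): beam 1 = 1.5529 ≠ 2.5882 ✗
  (1.5, 3.5, 75°): beam 1 = 2.8868 ≠ 2.5882 ✗
  …
  (3.5, 5.5, 330°): r_1=2.5882, r_2=2.5882, r_3=1.9319, r_4=0.5176 — all match ✓
No second candidate reproduces the full scan.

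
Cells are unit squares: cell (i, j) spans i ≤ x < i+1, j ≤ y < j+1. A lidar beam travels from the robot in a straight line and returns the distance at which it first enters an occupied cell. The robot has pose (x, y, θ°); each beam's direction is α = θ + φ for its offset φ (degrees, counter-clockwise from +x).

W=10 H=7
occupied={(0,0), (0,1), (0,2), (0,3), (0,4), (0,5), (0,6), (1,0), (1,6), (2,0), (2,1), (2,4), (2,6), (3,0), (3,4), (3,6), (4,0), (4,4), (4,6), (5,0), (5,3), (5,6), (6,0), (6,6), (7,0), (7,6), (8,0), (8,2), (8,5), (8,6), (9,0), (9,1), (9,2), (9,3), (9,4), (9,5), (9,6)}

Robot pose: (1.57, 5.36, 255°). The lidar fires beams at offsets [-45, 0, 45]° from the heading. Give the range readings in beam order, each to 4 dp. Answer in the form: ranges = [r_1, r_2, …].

ranges = [0.6582, 2.2023, 0.8600]

beam 1: φ=-45°, α=210°
  dir = (cos 210°, sin 210°) = (-0.8660, -0.5000); from cell (1,5)
  next x-line at t=0.6582, next y-line at t=0.7200; Δt_x=1.1547, Δt_y=2.0000
    x: enter (0,5) at t=0.6582 ← occupied
  → r_1 = 0.6582
beam 2: φ=0°, α=255°
  dir = (cos 255°, sin 255°) = (-0.2588, -0.9659); from cell (1,5)
  next x-line at t=2.2023, next y-line at t=0.3727; Δt_x=3.8637, Δt_y=1.0353
    y: enter (1,4) at t=0.3727
    y: enter (1,3) at t=1.4080
    x: enter (0,3) at t=2.2023 ← occupied
  → r_2 = 2.2023
beam 3: φ=45°, α=300°
  dir = (cos 300°, sin 300°) = (0.5000, -0.8660); from cell (1,5)
  next x-line at t=0.8600, next y-line at t=0.4157; Δt_x=2.0000, Δt_y=1.1547
    y: enter (1,4) at t=0.4157
    x: enter (2,4) at t=0.8600 ← occupied
  → r_3 = 0.8600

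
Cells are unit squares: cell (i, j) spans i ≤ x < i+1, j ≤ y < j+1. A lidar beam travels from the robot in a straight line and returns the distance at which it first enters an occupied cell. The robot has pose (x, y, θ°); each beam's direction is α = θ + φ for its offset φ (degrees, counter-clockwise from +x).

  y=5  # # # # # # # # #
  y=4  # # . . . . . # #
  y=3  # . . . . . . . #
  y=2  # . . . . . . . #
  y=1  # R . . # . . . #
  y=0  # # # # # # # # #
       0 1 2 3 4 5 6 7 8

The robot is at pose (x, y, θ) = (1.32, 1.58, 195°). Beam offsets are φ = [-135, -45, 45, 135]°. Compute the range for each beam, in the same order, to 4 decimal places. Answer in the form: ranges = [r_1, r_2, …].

beam 1: φ=-135°, α=60°
  d=(0.5000,0.8660)  start (1,1)  tX=1.3600 tY=0.4850  stride 1/|dx|=2.0000 1/|dy|=1.1547
    cross y-line → (1,2), t=0.4850
    cross x-line → (2,2), t=1.3600
    cross y-line → (2,3), t=1.6397
    cross y-line → (2,4), t=2.7944
    cross x-line → (3,4), t=3.3600
    cross y-line → (3,5), t=3.9491 (wall)
  → r_1 = 3.9491
beam 2: φ=-45°, α=150°
  d=(-0.8660,0.5000)  start (1,1)  tX=0.3695 tY=0.8400  stride 1/|dx|=1.1547 1/|dy|=2.0000
    cross x-line → (0,1), t=0.3695 (wall)
  → r_2 = 0.3695
beam 3: φ=45°, α=240°
  d=(-0.5000,-0.8660)  start (1,1)  tX=0.6400 tY=0.6697  stride 1/|dx|=2.0000 1/|dy|=1.1547
    cross x-line → (0,1), t=0.6400 (wall)
  → r_3 = 0.6400
beam 4: φ=135°, α=330°
  d=(0.8660,-0.5000)  start (1,1)  tX=0.7852 tY=1.1600  stride 1/|dx|=1.1547 1/|dy|=2.0000
    cross x-line → (2,1), t=0.7852
    cross y-line → (2,0), t=1.1600 (wall)
  → r_4 = 1.1600

ranges = [3.9491, 0.3695, 0.6400, 1.1600]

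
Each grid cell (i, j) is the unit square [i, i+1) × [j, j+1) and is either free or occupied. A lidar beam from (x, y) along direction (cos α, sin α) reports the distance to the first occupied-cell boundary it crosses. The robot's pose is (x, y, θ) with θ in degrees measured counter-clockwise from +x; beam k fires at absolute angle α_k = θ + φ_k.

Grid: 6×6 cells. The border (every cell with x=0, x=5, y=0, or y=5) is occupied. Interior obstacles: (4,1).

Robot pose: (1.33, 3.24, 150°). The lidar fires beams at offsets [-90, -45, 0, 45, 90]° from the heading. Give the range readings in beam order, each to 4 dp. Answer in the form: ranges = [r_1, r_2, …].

beam 1: φ=-90°, α=60°
  direction (0.5000, 0.8660); cell (1,3); t to first gridline: x 1.3400, y 0.8776 (then +2.0000 / +1.1547)
    (1,4) via y @ 0.8776
    (2,4) via x @ 1.3400
    (2,5) via y @ 2.0323  # hit
  → r_1 = 2.0323
beam 2: φ=-45°, α=105°
  direction (-0.2588, 0.9659); cell (1,3); t to first gridline: x 1.2750, y 0.7868 (then +3.8637 / +1.0353)
    (1,4) via y @ 0.7868
    (0,4) via x @ 1.2750  # hit
  → r_2 = 1.2750
beam 3: φ=0°, α=150°
  direction (-0.8660, 0.5000); cell (1,3); t to first gridline: x 0.3811, y 1.5200 (then +1.1547 / +2.0000)
    (0,3) via x @ 0.3811  # hit
  → r_3 = 0.3811
beam 4: φ=45°, α=195°
  direction (-0.9659, -0.2588); cell (1,3); t to first gridline: x 0.3416, y 0.9273 (then +1.0353 / +3.8637)
    (0,3) via x @ 0.3416  # hit
  → r_4 = 0.3416
beam 5: φ=90°, α=240°
  direction (-0.5000, -0.8660); cell (1,3); t to first gridline: x 0.6600, y 0.2771 (then +2.0000 / +1.1547)
    (1,2) via y @ 0.2771
    (0,2) via x @ 0.6600  # hit
  → r_5 = 0.6600

ranges = [2.0323, 1.2750, 0.3811, 0.3416, 0.6600]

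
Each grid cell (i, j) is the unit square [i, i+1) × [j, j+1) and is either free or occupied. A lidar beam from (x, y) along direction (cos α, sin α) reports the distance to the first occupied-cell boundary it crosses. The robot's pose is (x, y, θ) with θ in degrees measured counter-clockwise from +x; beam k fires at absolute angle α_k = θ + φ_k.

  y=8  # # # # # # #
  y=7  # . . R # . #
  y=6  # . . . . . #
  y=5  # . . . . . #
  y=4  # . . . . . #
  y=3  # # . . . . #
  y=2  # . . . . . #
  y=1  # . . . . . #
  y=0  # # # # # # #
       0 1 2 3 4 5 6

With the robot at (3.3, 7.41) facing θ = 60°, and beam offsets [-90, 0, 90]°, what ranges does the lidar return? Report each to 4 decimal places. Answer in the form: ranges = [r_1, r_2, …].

ranges = [0.8083, 0.6813, 1.1800]

beam 1: φ=-90°, α=330°
  d=(0.8660,-0.5000)  start (3,7)  tX=0.8083 tY=0.8200  stride 1/|dx|=1.1547 1/|dy|=2.0000
    cross x-line → (4,7), t=0.8083 (wall)
  → r_1 = 0.8083
beam 2: φ=0°, α=60°
  d=(0.5000,0.8660)  start (3,7)  tX=1.4000 tY=0.6813  stride 1/|dx|=2.0000 1/|dy|=1.1547
    cross y-line → (3,8), t=0.6813 (wall)
  → r_2 = 0.6813
beam 3: φ=90°, α=150°
  d=(-0.8660,0.5000)  start (3,7)  tX=0.3464 tY=1.1800  stride 1/|dx|=1.1547 1/|dy|=2.0000
    cross x-line → (2,7), t=0.3464
    cross y-line → (2,8), t=1.1800 (wall)
  → r_3 = 1.1800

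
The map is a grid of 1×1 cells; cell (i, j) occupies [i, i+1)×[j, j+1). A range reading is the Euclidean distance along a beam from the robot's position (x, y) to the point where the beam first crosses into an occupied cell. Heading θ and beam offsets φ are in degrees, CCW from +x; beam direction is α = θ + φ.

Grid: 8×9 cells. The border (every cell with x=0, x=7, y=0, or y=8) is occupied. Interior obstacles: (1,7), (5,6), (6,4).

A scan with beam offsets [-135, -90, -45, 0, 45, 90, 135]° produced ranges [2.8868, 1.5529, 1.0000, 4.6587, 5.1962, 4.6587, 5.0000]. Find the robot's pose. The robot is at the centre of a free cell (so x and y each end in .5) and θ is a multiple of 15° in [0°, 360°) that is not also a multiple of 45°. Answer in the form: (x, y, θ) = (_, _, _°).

(x, y, θ) = (5.5, 3.5, 75°)

Candidates: 39 free-cell centres × 16 headings = 624 poses. Raycast each; keep the one whose scan matches to 4 dp.
  (1.5, 6.5, 30°): beam 1 = 1.9319 ≠ 2.8868 ✗
  (2.5, 3.5, 210°): beam 1 = 4.6587 ≠ 2.8868 ✗
  (1.5, 3.5, 195°): beam 1 = 5.1962 ≠ 2.8868 ✗
  (5.5, 3.5, 150°): beam 1 = 1.5529 ≠ 2.8868 ✗
  …
  (5.5, 3.5, 75°): r_1=2.8868, r_2=1.5529, r_3=1.0000, r_4=4.6587, r_5=5.1962, r_6=4.6587, r_7=5.0000 — all match ✓
Only this pose fits every beam.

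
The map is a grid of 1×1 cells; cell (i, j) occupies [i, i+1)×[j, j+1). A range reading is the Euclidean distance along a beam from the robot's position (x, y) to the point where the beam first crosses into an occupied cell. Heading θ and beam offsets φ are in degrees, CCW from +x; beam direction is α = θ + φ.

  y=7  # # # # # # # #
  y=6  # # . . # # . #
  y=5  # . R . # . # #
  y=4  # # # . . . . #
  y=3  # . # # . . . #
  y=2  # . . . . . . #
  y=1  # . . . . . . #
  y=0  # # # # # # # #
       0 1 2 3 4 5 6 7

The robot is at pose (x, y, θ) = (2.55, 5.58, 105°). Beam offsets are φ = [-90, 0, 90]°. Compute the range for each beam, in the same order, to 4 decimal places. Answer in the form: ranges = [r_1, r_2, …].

ranges = [1.5012, 1.4701, 1.6047]

beam 1: φ=-90°, α=15°
  d=(0.9659,0.2588)  start (2,5)  tX=0.4659 tY=1.6228  stride 1/|dx|=1.0353 1/|dy|=3.8637
    cross x-line → (3,5), t=0.4659
    cross x-line → (4,5), t=1.5012 (wall)
  → r_1 = 1.5012
beam 2: φ=0°, α=105°
  d=(-0.2588,0.9659)  start (2,5)  tX=2.1250 tY=0.4348  stride 1/|dx|=3.8637 1/|dy|=1.0353
    cross y-line → (2,6), t=0.4348
    cross y-line → (2,7), t=1.4701 (wall)
  → r_2 = 1.4701
beam 3: φ=90°, α=195°
  d=(-0.9659,-0.2588)  start (2,5)  tX=0.5694 tY=2.2409  stride 1/|dx|=1.0353 1/|dy|=3.8637
    cross x-line → (1,5), t=0.5694
    cross x-line → (0,5), t=1.6047 (wall)
  → r_3 = 1.6047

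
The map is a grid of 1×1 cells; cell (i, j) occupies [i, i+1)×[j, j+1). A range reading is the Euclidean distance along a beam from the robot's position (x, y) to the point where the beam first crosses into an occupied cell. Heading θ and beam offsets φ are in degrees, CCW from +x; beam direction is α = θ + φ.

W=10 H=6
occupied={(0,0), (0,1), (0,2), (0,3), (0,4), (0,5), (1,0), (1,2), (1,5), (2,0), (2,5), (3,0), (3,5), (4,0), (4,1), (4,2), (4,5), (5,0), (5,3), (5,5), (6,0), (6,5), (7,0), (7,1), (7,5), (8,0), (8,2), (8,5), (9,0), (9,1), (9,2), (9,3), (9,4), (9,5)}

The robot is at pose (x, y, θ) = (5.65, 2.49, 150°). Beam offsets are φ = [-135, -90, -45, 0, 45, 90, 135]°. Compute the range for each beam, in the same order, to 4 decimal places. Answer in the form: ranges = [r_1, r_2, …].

beam 1: φ=-135°, α=15°
  d=(0.9659,0.2588)  start (5,2)  tX=0.3623 tY=1.9705  stride 1/|dx|=1.0353 1/|dy|=3.8637
    cross x-line → (6,2), t=0.3623
    cross x-line → (7,2), t=1.3976
    cross y-line → (7,3), t=1.9705
    cross x-line → (8,3), t=2.4329
    cross x-line → (9,3), t=3.4682 (wall)
  → r_1 = 3.4682
beam 2: φ=-90°, α=60°
  d=(0.5000,0.8660)  start (5,2)  tX=0.7000 tY=0.5889  stride 1/|dx|=2.0000 1/|dy|=1.1547
    cross y-line → (5,3), t=0.5889 (wall)
  → r_2 = 0.5889
beam 3: φ=-45°, α=105°
  d=(-0.2588,0.9659)  start (5,2)  tX=2.5114 tY=0.5280  stride 1/|dx|=3.8637 1/|dy|=1.0353
    cross y-line → (5,3), t=0.5280 (wall)
  → r_3 = 0.5280
beam 4: φ=0°, α=150°
  d=(-0.8660,0.5000)  start (5,2)  tX=0.7506 tY=1.0200  stride 1/|dx|=1.1547 1/|dy|=2.0000
    cross x-line → (4,2), t=0.7506 (wall)
  → r_4 = 0.7506
beam 5: φ=45°, α=195°
  d=(-0.9659,-0.2588)  start (5,2)  tX=0.6729 tY=1.8932  stride 1/|dx|=1.0353 1/|dy|=3.8637
    cross x-line → (4,2), t=0.6729 (wall)
  → r_5 = 0.6729
beam 6: φ=90°, α=240°
  d=(-0.5000,-0.8660)  start (5,2)  tX=1.3000 tY=0.5658  stride 1/|dx|=2.0000 1/|dy|=1.1547
    cross y-line → (5,1), t=0.5658
    cross x-line → (4,1), t=1.3000 (wall)
  → r_6 = 1.3000
beam 7: φ=135°, α=285°
  d=(0.2588,-0.9659)  start (5,2)  tX=1.3523 tY=0.5073  stride 1/|dx|=3.8637 1/|dy|=1.0353
    cross y-line → (5,1), t=0.5073
    cross x-line → (6,1), t=1.3523
    cross y-line → (6,0), t=1.5426 (wall)
  → r_7 = 1.5426

ranges = [3.4682, 0.5889, 0.5280, 0.7506, 0.6729, 1.3000, 1.5426]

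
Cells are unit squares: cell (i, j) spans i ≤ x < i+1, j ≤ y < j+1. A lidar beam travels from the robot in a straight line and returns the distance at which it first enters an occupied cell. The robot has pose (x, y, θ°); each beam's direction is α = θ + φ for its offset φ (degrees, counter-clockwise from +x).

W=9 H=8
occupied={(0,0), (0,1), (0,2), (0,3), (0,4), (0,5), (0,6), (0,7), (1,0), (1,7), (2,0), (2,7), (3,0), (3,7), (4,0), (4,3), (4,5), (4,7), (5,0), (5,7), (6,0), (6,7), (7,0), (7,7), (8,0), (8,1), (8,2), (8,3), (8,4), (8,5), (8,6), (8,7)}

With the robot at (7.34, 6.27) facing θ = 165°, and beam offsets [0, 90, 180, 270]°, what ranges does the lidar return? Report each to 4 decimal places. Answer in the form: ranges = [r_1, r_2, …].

ranges = [2.8205, 5.4559, 0.6833, 0.7558]

beam 1: φ=0°, α=165°
  dir = (cos 165°, sin 165°) = (-0.9659, 0.2588); from cell (7,6)
  next x-line at t=0.3520, next y-line at t=2.8205; Δt_x=1.0353, Δt_y=3.8637
    x: enter (6,6) at t=0.3520
    x: enter (5,6) at t=1.3873
    x: enter (4,6) at t=2.4225
    y: enter (4,7) at t=2.8205 ← occupied
  → r_1 = 2.8205
beam 2: φ=90°, α=255°
  dir = (cos 255°, sin 255°) = (-0.2588, -0.9659); from cell (7,6)
  next x-line at t=1.3137, next y-line at t=0.2795; Δt_x=3.8637, Δt_y=1.0353
    y: enter (7,5) at t=0.2795
    x: enter (6,5) at t=1.3137
    y: enter (6,4) at t=1.3148
    y: enter (6,3) at t=2.3501
    y: enter (6,2) at t=3.3854
    y: enter (6,1) at t=4.4206
    x: enter (5,1) at t=5.1774
    y: enter (5,0) at t=5.4559 ← occupied
  → r_2 = 5.4559
beam 3: φ=180°, α=345°
  dir = (cos 345°, sin 345°) = (0.9659, -0.2588); from cell (7,6)
  next x-line at t=0.6833, next y-line at t=1.0432; Δt_x=1.0353, Δt_y=3.8637
    x: enter (8,6) at t=0.6833 ← occupied
  → r_3 = 0.6833
beam 4: φ=270°, α=75°
  dir = (cos 75°, sin 75°) = (0.2588, 0.9659); from cell (7,6)
  next x-line at t=2.5500, next y-line at t=0.7558; Δt_x=3.8637, Δt_y=1.0353
    y: enter (7,7) at t=0.7558 ← occupied
  → r_4 = 0.7558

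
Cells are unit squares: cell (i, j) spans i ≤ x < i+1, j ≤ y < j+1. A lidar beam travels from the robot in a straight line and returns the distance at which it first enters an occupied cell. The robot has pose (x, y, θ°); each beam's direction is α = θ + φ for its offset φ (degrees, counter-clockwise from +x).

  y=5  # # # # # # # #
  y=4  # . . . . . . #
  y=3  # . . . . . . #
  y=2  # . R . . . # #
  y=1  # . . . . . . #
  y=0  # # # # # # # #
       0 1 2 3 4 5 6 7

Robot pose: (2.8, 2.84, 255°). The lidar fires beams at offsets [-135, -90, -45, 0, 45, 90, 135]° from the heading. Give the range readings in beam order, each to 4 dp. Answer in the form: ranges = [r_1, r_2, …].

beam 1: φ=-135°, α=120°
  direction (-0.5000, 0.8660); cell (2,2); t to first gridline: x 1.6000, y 0.1848 (then +2.0000 / +1.1547)
    (2,3) via y @ 0.1848
    (2,4) via y @ 1.3395
    (1,4) via x @ 1.6000
    (1,5) via y @ 2.4942  # hit
  → r_1 = 2.4942
beam 2: φ=-90°, α=165°
  direction (-0.9659, 0.2588); cell (2,2); t to first gridline: x 0.8282, y 0.6182 (then +1.0353 / +3.8637)
    (2,3) via y @ 0.6182
    (1,3) via x @ 0.8282
    (0,3) via x @ 1.8635  # hit
  → r_2 = 1.8635
beam 3: φ=-45°, α=210°
  direction (-0.8660, -0.5000); cell (2,2); t to first gridline: x 0.9238, y 1.6800 (then +1.1547 / +2.0000)
    (1,2) via x @ 0.9238
    (1,1) via y @ 1.6800
    (0,1) via x @ 2.0785  # hit
  → r_3 = 2.0785
beam 4: φ=0°, α=255°
  direction (-0.2588, -0.9659); cell (2,2); t to first gridline: x 3.0910, y 0.8696 (then +3.8637 / +1.0353)
    (2,1) via y @ 0.8696
    (2,0) via y @ 1.9049  # hit
  → r_4 = 1.9049
beam 5: φ=45°, α=300°
  direction (0.5000, -0.8660); cell (2,2); t to first gridline: x 0.4000, y 0.9699 (then +2.0000 / +1.1547)
    (3,2) via x @ 0.4000
    (3,1) via y @ 0.9699
    (3,0) via y @ 2.1246  # hit
  → r_5 = 2.1246
beam 6: φ=90°, α=345°
  direction (0.9659, -0.2588); cell (2,2); t to first gridline: x 0.2071, y 3.2455 (then +1.0353 / +3.8637)
    (3,2) via x @ 0.2071
    (4,2) via x @ 1.2423
    (5,2) via x @ 2.2776
    (5,1) via y @ 3.2455
    (6,1) via x @ 3.3129
    (7,1) via x @ 4.3482  # hit
  → r_6 = 4.3482
beam 7: φ=135°, α=30°
  direction (0.8660, 0.5000); cell (2,2); t to first gridline: x 0.2309, y 0.3200 (then +1.1547 / +2.0000)
    (3,2) via x @ 0.2309
    (3,3) via y @ 0.3200
    (4,3) via x @ 1.3856
    (4,4) via y @ 2.3200
    (5,4) via x @ 2.5403
    (6,4) via x @ 3.6950
    (6,5) via y @ 4.3200  # hit
  → r_7 = 4.3200

ranges = [2.4942, 1.8635, 2.0785, 1.9049, 2.1246, 4.3482, 4.3200]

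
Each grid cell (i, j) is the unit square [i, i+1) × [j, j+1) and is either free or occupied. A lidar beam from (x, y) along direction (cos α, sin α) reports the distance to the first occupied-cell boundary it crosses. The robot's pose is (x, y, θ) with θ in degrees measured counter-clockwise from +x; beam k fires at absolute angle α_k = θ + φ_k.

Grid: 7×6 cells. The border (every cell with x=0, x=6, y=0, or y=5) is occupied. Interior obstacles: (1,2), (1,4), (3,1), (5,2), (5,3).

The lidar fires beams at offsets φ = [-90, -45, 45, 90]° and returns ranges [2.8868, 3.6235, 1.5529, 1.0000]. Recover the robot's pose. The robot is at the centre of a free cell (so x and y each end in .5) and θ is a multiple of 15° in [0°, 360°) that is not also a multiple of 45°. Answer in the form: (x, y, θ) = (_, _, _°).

(x, y, θ) = (2.5, 3.5, 60°)

Enumerate (i+0.5, j+0.5, θ) over the 15 free cells and 16 admissible headings. For each, cast all 4 beams and compare to the given ranges.
  (2.5, 3.5, 240°): beam 1 = 1.0000 ≠ 2.8868 ✗
  (2.5, 3.5, 195°): beam 1 = 1.5529 ≠ 2.8868 ✗
  (2.5, 3.5, 300°): beam 1 = 1.0000 ≠ 2.8868 ✗
  (4.5, 4.5, 210°): beam 1 = 0.5774 ≠ 2.8868 ✗
  …
  (2.5, 3.5, 60°): r_1=2.8868, r_2=3.6235, r_3=1.5529, r_4=1.0000 — all match ✓
Only this pose fits every beam.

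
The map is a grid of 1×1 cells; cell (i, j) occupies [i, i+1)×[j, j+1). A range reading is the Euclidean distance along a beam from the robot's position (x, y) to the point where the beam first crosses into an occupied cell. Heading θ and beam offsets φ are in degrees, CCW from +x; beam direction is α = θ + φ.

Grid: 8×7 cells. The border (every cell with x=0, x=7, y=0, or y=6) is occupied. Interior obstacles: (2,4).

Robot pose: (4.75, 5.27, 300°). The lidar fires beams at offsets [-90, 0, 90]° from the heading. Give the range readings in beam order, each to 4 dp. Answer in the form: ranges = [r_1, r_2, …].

ranges = [2.0207, 4.5000, 1.4600]

beam 1: φ=-90°, α=210°
  cosα=-0.8660 sinα=-0.5000 | (4,5) | tMaxX 0.8660 tMaxY 0.5400 | tΔX 1.1547 tΔY 2.0000
    t=0.5400 [y] (4,4)
    t=0.8660 [x] (3,4)
    t=2.0207 [x] (2,4) — stop
  → r_1 = 2.0207
beam 2: φ=0°, α=300°
  cosα=0.5000 sinα=-0.8660 | (4,5) | tMaxX 0.5000 tMaxY 0.3118 | tΔX 2.0000 tΔY 1.1547
    t=0.3118 [y] (4,4)
    t=0.5000 [x] (5,4)
    t=1.4665 [y] (5,3)
    t=2.5000 [x] (6,3)
    t=2.6212 [y] (6,2)
    t=3.7759 [y] (6,1)
    t=4.5000 [x] (7,1) — stop
  → r_2 = 4.5000
beam 3: φ=90°, α=30°
  cosα=0.8660 sinα=0.5000 | (4,5) | tMaxX 0.2887 tMaxY 1.4600 | tΔX 1.1547 tΔY 2.0000
    t=0.2887 [x] (5,5)
    t=1.4434 [x] (6,5)
    t=1.4600 [y] (6,6) — stop
  → r_3 = 1.4600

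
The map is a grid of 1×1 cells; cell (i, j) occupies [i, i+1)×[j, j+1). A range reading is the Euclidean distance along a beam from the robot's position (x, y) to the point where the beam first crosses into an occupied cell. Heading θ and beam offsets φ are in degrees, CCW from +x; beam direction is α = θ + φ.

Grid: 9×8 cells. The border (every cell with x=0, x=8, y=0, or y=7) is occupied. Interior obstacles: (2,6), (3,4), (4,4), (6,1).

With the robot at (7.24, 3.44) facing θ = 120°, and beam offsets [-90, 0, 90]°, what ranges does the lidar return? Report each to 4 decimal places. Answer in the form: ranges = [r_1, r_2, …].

beam 1: φ=-90°, α=30°
  d=(0.8660,0.5000)  start (7,3)  tX=0.8776 tY=1.1200  stride 1/|dx|=1.1547 1/|dy|=2.0000
    cross x-line → (8,3), t=0.8776 (wall)
  → r_1 = 0.8776
beam 2: φ=0°, α=120°
  d=(-0.5000,0.8660)  start (7,3)  tX=0.4800 tY=0.6466  stride 1/|dx|=2.0000 1/|dy|=1.1547
    cross x-line → (6,3), t=0.4800
    cross y-line → (6,4), t=0.6466
    cross y-line → (6,5), t=1.8013
    cross x-line → (5,5), t=2.4800
    cross y-line → (5,6), t=2.9560
    cross y-line → (5,7), t=4.1107 (wall)
  → r_2 = 4.1107
beam 3: φ=90°, α=210°
  d=(-0.8660,-0.5000)  start (7,3)  tX=0.2771 tY=0.8800  stride 1/|dx|=1.1547 1/|dy|=2.0000
    cross x-line → (6,3), t=0.2771
    cross y-line → (6,2), t=0.8800
    cross x-line → (5,2), t=1.4318
    cross x-line → (4,2), t=2.5865
    cross y-line → (4,1), t=2.8800
    cross x-line → (3,1), t=3.7412
    cross y-line → (3,0), t=4.8800 (wall)
  → r_3 = 4.8800

ranges = [0.8776, 4.1107, 4.8800]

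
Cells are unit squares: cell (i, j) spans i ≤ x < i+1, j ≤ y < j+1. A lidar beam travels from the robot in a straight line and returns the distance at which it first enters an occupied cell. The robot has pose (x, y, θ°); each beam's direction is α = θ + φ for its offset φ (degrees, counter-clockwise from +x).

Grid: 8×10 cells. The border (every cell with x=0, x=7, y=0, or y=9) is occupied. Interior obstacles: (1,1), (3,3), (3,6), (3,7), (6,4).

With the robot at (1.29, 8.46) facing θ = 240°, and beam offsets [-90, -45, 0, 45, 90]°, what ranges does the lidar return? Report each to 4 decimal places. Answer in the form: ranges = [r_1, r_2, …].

ranges = [0.3349, 0.3002, 0.5800, 7.7232, 1.9745]

beam 1: φ=-90°, α=150°
  d=(-0.8660,0.5000)  start (1,8)  tX=0.3349 tY=1.0800  stride 1/|dx|=1.1547 1/|dy|=2.0000
    cross x-line → (0,8), t=0.3349 (wall)
  → r_1 = 0.3349
beam 2: φ=-45°, α=195°
  d=(-0.9659,-0.2588)  start (1,8)  tX=0.3002 tY=1.7773  stride 1/|dx|=1.0353 1/|dy|=3.8637
    cross x-line → (0,8), t=0.3002 (wall)
  → r_2 = 0.3002
beam 3: φ=0°, α=240°
  d=(-0.5000,-0.8660)  start (1,8)  tX=0.5800 tY=0.5312  stride 1/|dx|=2.0000 1/|dy|=1.1547
    cross y-line → (1,7), t=0.5312
    cross x-line → (0,7), t=0.5800 (wall)
  → r_3 = 0.5800
beam 4: φ=45°, α=285°
  d=(0.2588,-0.9659)  start (1,8)  tX=2.7432 tY=0.4762  stride 1/|dx|=3.8637 1/|dy|=1.0353
    cross y-line → (1,7), t=0.4762
    cross y-line → (1,6), t=1.5115
    cross y-line → (1,5), t=2.5468
    cross x-line → (2,5), t=2.7432
    cross y-line → (2,4), t=3.5821
    cross y-line → (2,3), t=4.6173
    cross y-line → (2,2), t=5.6526
    cross x-line → (3,2), t=6.6069
    cross y-line → (3,1), t=6.6879
    cross y-line → (3,0), t=7.7232 (wall)
  → r_4 = 7.7232
beam 5: φ=90°, α=330°
  d=(0.8660,-0.5000)  start (1,8)  tX=0.8198 tY=0.9200  stride 1/|dx|=1.1547 1/|dy|=2.0000
    cross x-line → (2,8), t=0.8198
    cross y-line → (2,7), t=0.9200
    cross x-line → (3,7), t=1.9745 (wall)
  → r_5 = 1.9745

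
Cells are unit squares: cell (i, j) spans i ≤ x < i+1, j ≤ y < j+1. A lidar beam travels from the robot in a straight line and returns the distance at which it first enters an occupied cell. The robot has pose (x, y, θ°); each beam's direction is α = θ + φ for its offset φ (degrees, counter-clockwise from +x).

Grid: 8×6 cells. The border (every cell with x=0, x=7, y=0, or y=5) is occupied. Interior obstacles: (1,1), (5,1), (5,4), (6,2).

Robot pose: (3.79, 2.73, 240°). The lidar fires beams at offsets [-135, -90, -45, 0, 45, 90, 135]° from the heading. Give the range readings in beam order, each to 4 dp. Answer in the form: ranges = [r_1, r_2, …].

beam 1: φ=-135°, α=105°
  direction (-0.2588, 0.9659); cell (3,2); t to first gridline: x 3.0523, y 0.2795 (then +3.8637 / +1.0353)
    (3,3) via y @ 0.2795
    (3,4) via y @ 1.3148
    (3,5) via y @ 2.3501  # hit
  → r_1 = 2.3501
beam 2: φ=-90°, α=150°
  direction (-0.8660, 0.5000); cell (3,2); t to first gridline: x 0.9122, y 0.5400 (then +1.1547 / +2.0000)
    (3,3) via y @ 0.5400
    (2,3) via x @ 0.9122
    (1,3) via x @ 2.0669
    (1,4) via y @ 2.5400
    (0,4) via x @ 3.2216  # hit
  → r_2 = 3.2216
beam 3: φ=-45°, α=195°
  direction (-0.9659, -0.2588); cell (3,2); t to first gridline: x 0.8179, y 2.8205 (then +1.0353 / +3.8637)
    (2,2) via x @ 0.8179
    (1,2) via x @ 1.8531
    (1,1) via y @ 2.8205  # hit
  → r_3 = 2.8205
beam 4: φ=0°, α=240°
  direction (-0.5000, -0.8660); cell (3,2); t to first gridline: x 1.5800, y 0.8429 (then +2.0000 / +1.1547)
    (3,1) via y @ 0.8429
    (2,1) via x @ 1.5800
    (2,0) via y @ 1.9976  # hit
  → r_4 = 1.9976
beam 5: φ=45°, α=285°
  direction (0.2588, -0.9659); cell (3,2); t to first gridline: x 0.8114, y 0.7558 (then +3.8637 / +1.0353)
    (3,1) via y @ 0.7558
    (4,1) via x @ 0.8114
    (4,0) via y @ 1.7910  # hit
  → r_5 = 1.7910
beam 6: φ=90°, α=330°
  direction (0.8660, -0.5000); cell (3,2); t to first gridline: x 0.2425, y 1.4600 (then +1.1547 / +2.0000)
    (4,2) via x @ 0.2425
    (5,2) via x @ 1.3972
    (5,1) via y @ 1.4600  # hit
  → r_6 = 1.4600
beam 7: φ=135°, α=15°
  direction (0.9659, 0.2588); cell (3,2); t to first gridline: x 0.2174, y 1.0432 (then +1.0353 / +3.8637)
    (4,2) via x @ 0.2174
    (4,3) via y @ 1.0432
    (5,3) via x @ 1.2527
    (6,3) via x @ 2.2880
    (7,3) via x @ 3.3232  # hit
  → r_7 = 3.3232

ranges = [2.3501, 3.2216, 2.8205, 1.9976, 1.7910, 1.4600, 3.3232]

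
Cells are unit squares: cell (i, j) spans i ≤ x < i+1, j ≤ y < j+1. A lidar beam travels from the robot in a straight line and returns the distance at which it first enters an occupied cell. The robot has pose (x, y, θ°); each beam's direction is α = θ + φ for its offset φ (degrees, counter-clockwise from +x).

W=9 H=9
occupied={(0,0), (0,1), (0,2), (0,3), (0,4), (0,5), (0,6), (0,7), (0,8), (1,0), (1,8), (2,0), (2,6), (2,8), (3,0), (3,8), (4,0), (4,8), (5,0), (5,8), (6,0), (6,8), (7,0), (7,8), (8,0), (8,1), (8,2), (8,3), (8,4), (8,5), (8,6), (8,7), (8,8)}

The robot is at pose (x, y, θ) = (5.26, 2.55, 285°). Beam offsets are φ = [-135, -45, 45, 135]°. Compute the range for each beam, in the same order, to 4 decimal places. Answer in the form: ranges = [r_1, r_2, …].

beam 1: φ=-135°, α=150°
  dir = (cos 150°, sin 150°) = (-0.8660, 0.5000); from cell (5,2)
  next x-line at t=0.3002, next y-line at t=0.9000; Δt_x=1.1547, Δt_y=2.0000
    x: enter (4,2) at t=0.3002
    y: enter (4,3) at t=0.9000
    x: enter (3,3) at t=1.4549
    x: enter (2,3) at t=2.6096
    y: enter (2,4) at t=2.9000
    x: enter (1,4) at t=3.7643
    y: enter (1,5) at t=4.9000
    x: enter (0,5) at t=4.9190 ← occupied
  → r_1 = 4.9190
beam 2: φ=-45°, α=240°
  dir = (cos 240°, sin 240°) = (-0.5000, -0.8660); from cell (5,2)
  next x-line at t=0.5200, next y-line at t=0.6351; Δt_x=2.0000, Δt_y=1.1547
    x: enter (4,2) at t=0.5200
    y: enter (4,1) at t=0.6351
    y: enter (4,0) at t=1.7898 ← occupied
  → r_2 = 1.7898
beam 3: φ=45°, α=330°
  dir = (cos 330°, sin 330°) = (0.8660, -0.5000); from cell (5,2)
  next x-line at t=0.8545, next y-line at t=1.1000; Δt_x=1.1547, Δt_y=2.0000
    x: enter (6,2) at t=0.8545
    y: enter (6,1) at t=1.1000
    x: enter (7,1) at t=2.0092
    y: enter (7,0) at t=3.1000 ← occupied
  → r_3 = 3.1000
beam 4: φ=135°, α=60°
  dir = (cos 60°, sin 60°) = (0.5000, 0.8660); from cell (5,2)
  next x-line at t=1.4800, next y-line at t=0.5196; Δt_x=2.0000, Δt_y=1.1547
    y: enter (5,3) at t=0.5196
    x: enter (6,3) at t=1.4800
    y: enter (6,4) at t=1.6743
    y: enter (6,5) at t=2.8290
    x: enter (7,5) at t=3.4800
    y: enter (7,6) at t=3.9837
    y: enter (7,7) at t=5.1384
    x: enter (8,7) at t=5.4800 ← occupied
  → r_4 = 5.4800

ranges = [4.9190, 1.7898, 3.1000, 5.4800]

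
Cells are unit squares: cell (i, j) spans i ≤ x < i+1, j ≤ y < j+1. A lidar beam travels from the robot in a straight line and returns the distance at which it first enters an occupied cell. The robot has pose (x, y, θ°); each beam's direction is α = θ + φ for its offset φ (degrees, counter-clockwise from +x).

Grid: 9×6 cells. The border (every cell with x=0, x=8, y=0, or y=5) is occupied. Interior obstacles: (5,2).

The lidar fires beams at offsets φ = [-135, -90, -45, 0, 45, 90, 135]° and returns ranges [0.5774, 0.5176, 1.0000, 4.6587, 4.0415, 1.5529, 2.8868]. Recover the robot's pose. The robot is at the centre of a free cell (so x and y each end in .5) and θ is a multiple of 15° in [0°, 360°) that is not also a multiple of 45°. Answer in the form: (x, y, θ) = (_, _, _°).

(x, y, θ) = (5.5, 4.5, 195°)

The pose lattice has 27·16 = 432 candidates. Test each by forward raycasting.
  (1.5, 2.5, 255°): beam 1 = 1.0000 ≠ 0.5774 ✗
  (1.5, 4.5, 300°): beam 1 = 0.5176 ≠ 0.5774 ✗
  (1.5, 4.5, 75°): beam 1 = 4.0415 ≠ 0.5774 ✗
  (3.5, 1.5, 285°): beam 1 = 2.8868 ≠ 0.5774 ✗
  (1.5, 1.5, 165°): beam 1 = 7.0000 ≠ 0.5774 ✗
  …
  (5.5, 4.5, 195°): r_1=0.5774, r_2=0.5176, r_3=1.0000, r_4=4.6587, r_5=4.0415, r_6=1.5529, r_7=2.8868 — all match ✓
Only this pose fits every beam.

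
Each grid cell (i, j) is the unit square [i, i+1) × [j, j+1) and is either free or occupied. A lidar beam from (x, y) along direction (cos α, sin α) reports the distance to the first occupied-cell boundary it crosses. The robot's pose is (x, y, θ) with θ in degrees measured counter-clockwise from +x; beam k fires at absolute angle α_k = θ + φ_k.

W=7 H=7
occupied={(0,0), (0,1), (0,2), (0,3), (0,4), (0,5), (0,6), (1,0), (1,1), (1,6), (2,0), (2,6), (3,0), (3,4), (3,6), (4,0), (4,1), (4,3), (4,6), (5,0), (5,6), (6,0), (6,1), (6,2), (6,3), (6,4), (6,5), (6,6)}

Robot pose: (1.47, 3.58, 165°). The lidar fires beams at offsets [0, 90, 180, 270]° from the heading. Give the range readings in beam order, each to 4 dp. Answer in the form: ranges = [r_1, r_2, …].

ranges = [0.4866, 1.6357, 4.6898, 2.5054]

beam 1: φ=0°, α=165°
  cosα=-0.9659 sinα=0.2588 | (1,3) | tMaxX 0.4866 tMaxY 1.6228 | tΔX 1.0353 tΔY 3.8637
    t=0.4866 [x] (0,3) — stop
  → r_1 = 0.4866
beam 2: φ=90°, α=255°
  cosα=-0.2588 sinα=-0.9659 | (1,3) | tMaxX 1.8159 tMaxY 0.6005 | tΔX 3.8637 tΔY 1.0353
    t=0.6005 [y] (1,2)
    t=1.6357 [y] (1,1) — stop
  → r_2 = 1.6357
beam 3: φ=180°, α=345°
  cosα=0.9659 sinα=-0.2588 | (1,3) | tMaxX 0.5487 tMaxY 2.2409 | tΔX 1.0353 tΔY 3.8637
    t=0.5487 [x] (2,3)
    t=1.5840 [x] (3,3)
    t=2.2409 [y] (3,2)
    t=2.6192 [x] (4,2)
    t=3.6545 [x] (5,2)
    t=4.6898 [x] (6,2) — stop
  → r_3 = 4.6898
beam 4: φ=270°, α=75°
  cosα=0.2588 sinα=0.9659 | (1,3) | tMaxX 2.0478 tMaxY 0.4348 | tΔX 3.8637 tΔY 1.0353
    t=0.4348 [y] (1,4)
    t=1.4701 [y] (1,5)
    t=2.0478 [x] (2,5)
    t=2.5054 [y] (2,6) — stop
  → r_4 = 2.5054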